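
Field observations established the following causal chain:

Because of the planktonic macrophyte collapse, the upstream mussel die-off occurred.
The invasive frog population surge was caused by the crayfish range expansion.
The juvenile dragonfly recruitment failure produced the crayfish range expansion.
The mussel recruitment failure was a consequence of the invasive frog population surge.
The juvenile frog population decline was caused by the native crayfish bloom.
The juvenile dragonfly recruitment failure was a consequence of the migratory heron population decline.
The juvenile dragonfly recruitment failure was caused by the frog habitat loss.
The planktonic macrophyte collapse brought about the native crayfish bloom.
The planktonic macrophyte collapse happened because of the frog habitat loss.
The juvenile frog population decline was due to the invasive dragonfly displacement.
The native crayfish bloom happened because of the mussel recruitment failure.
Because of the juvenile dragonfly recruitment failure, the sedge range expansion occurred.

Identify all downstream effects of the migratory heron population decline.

the crayfish range expansion, the invasive frog population surge, the juvenile dragonfly recruitment failure, the juvenile frog population decline, the mussel recruitment failure, the native crayfish bloom, the sedge range expansion

Direct effects: the juvenile dragonfly recruitment failure.
2 steps out: the sedge range expansion, the crayfish range expansion.
3 steps out: the invasive frog population surge.
4 steps out: the mussel recruitment failure.
5 steps out: the native crayfish bloom.
6 steps out: the juvenile frog population decline.
Not reachable from it: the frog habitat loss, the planktonic macrophyte collapse, the invasive dragonfly displacement, the upstream mussel die-off.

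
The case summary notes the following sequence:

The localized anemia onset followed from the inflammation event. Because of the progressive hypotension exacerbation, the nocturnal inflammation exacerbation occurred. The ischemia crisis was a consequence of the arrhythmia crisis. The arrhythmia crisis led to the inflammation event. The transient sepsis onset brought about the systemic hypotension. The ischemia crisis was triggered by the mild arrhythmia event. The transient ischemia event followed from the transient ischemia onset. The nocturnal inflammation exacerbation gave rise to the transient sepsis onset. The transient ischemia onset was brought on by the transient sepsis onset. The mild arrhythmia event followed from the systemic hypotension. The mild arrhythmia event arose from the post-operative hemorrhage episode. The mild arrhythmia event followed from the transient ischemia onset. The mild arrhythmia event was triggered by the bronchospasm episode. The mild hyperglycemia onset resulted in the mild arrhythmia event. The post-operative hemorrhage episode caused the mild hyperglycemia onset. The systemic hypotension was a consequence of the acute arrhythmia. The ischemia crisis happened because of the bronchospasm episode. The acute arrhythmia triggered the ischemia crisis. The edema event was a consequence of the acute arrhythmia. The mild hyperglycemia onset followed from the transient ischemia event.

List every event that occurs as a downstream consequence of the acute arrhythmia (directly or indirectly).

Direct effects: the edema event, the systemic hypotension, the ischemia crisis.
2 steps out: the mild arrhythmia event.
Not reachable from it: the arrhythmia crisis, the progressive hypotension exacerbation, the inflammation event, the nocturnal inflammation exacerbation, the localized anemia onset, the transient sepsis onset, the transient ischemia onset, the bronchospasm episode, the transient ischemia event, the post-operative hemorrhage episode, the mild hyperglycemia onset.

the edema event, the ischemia crisis, the mild arrhythmia event, the systemic hypotension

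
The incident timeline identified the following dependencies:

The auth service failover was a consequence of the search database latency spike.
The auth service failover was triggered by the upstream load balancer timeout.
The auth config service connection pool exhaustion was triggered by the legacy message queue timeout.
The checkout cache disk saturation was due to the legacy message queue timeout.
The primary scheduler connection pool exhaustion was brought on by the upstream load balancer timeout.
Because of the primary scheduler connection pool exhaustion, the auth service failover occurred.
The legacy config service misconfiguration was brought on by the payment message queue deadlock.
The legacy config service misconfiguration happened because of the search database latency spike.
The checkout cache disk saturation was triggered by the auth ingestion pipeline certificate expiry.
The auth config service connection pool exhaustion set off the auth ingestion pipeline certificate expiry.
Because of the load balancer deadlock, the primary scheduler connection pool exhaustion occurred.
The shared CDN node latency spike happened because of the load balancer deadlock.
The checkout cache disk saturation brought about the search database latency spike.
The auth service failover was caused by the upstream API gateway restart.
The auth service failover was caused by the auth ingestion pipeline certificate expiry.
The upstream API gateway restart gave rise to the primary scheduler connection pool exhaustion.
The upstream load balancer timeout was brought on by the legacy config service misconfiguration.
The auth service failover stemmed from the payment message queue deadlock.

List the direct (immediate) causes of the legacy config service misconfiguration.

Upstream contributors include the legacy message queue timeout, the auth config service connection pool exhaustion, the auth ingestion pipeline certificate expiry, the checkout cache disk saturation, but only the payment message queue deadlock, the search database latency spike feed directly into the legacy config service misconfiguration.

the payment message queue deadlock, the search database latency spike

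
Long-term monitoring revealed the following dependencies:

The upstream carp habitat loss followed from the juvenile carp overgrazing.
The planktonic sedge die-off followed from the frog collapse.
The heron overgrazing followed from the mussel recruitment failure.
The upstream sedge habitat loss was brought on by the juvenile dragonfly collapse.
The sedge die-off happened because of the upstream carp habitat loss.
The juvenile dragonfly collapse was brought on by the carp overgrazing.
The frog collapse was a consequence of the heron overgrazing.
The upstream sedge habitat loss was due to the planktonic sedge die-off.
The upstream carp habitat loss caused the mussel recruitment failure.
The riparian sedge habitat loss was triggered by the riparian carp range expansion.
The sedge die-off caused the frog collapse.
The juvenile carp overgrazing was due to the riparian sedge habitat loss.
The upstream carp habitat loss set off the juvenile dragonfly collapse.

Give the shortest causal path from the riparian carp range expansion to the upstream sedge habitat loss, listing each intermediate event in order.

the riparian carp range expansion → the riparian sedge habitat loss → the juvenile carp overgrazing → the upstream carp habitat loss → the juvenile dragonfly collapse → the upstream sedge habitat loss

the riparian carp range expansion → the riparian sedge habitat loss
the riparian sedge habitat loss → the juvenile carp overgrazing
the juvenile carp overgrazing → the upstream carp habitat loss
the upstream carp habitat loss → the juvenile dragonfly collapse
the juvenile dragonfly collapse → the upstream sedge habitat loss
Length: 5 steps.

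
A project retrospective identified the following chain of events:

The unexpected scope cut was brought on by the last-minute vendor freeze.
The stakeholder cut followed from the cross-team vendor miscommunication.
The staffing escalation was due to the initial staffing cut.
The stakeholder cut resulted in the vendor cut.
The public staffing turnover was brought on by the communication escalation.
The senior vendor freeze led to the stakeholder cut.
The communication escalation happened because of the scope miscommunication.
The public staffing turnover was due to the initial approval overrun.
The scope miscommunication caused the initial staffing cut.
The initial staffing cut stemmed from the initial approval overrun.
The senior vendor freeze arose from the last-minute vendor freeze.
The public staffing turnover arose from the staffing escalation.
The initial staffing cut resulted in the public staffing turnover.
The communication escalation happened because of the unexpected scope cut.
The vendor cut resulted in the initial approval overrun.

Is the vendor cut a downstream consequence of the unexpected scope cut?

The unexpected scope cut leads to the communication escalation, the public staffing turnover; the vendor cut is not among them.

No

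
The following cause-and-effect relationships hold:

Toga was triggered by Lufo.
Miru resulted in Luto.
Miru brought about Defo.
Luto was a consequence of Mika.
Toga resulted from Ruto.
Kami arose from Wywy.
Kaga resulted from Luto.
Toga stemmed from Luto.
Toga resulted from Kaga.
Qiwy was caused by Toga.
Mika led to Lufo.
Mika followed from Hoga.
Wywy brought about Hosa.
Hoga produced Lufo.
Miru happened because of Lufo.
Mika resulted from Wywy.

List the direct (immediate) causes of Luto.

Upstream contributors include Wywy, Hoga, Lufo, but only Mika, Miru feed directly into Luto.

Mika, Miru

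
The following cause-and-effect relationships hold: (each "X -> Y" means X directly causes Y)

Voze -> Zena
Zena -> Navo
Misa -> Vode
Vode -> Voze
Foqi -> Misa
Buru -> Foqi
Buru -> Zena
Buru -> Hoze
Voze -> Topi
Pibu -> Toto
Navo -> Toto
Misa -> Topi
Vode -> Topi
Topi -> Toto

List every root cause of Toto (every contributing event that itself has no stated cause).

Tracing upstream from Toto: Toto ← Pibu.
A separate upstream branch: Toto ← Navo ← Zena ← Buru.
Each of those chain origins has no stated cause.

Buru, Pibu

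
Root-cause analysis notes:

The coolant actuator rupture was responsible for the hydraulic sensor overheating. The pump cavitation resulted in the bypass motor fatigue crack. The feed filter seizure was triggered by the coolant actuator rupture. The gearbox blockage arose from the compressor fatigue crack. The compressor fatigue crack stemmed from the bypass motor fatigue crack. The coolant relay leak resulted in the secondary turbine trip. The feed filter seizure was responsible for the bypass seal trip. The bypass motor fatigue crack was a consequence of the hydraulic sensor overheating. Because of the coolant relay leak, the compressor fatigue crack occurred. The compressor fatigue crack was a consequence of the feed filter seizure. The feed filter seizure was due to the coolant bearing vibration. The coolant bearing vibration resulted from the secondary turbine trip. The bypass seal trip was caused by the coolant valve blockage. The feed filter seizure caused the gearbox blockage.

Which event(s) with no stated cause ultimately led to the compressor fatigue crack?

Tracing upstream from the compressor fatigue crack: the compressor fatigue crack ← the bypass motor fatigue crack ← the pump cavitation.
A separate upstream branch: the compressor fatigue crack ← the feed filter seizure ← the coolant actuator rupture.
A separate upstream branch: the compressor fatigue crack ← the coolant relay leak.
Each of those chain origins has no stated cause.

the coolant actuator rupture, the coolant relay leak, the pump cavitation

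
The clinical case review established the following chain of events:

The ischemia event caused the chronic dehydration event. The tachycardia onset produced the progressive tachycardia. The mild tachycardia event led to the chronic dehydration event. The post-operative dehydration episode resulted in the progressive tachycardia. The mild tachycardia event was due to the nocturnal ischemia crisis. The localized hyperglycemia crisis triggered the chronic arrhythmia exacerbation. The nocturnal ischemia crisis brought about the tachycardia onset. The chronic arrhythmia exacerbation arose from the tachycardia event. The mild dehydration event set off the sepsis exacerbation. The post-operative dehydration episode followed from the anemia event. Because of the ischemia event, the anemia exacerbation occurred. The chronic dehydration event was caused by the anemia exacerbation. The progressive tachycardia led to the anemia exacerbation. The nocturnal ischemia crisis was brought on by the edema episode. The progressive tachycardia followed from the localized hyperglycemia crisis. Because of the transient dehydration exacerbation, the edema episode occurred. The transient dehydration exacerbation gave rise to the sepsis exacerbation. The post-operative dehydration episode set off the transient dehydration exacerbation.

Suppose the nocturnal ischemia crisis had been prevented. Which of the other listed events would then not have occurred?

the mild tachycardia event, the tachycardia onset

Downstream of the nocturnal ischemia crisis: the tachycardia onset, the progressive tachycardia, the mild tachycardia event, the anemia exacerbation, the chronic dehydration event.
Of those, still caused via another path: the progressive tachycardia, the anemia exacerbation, the chronic dehydration event.
The remainder have no surviving cause.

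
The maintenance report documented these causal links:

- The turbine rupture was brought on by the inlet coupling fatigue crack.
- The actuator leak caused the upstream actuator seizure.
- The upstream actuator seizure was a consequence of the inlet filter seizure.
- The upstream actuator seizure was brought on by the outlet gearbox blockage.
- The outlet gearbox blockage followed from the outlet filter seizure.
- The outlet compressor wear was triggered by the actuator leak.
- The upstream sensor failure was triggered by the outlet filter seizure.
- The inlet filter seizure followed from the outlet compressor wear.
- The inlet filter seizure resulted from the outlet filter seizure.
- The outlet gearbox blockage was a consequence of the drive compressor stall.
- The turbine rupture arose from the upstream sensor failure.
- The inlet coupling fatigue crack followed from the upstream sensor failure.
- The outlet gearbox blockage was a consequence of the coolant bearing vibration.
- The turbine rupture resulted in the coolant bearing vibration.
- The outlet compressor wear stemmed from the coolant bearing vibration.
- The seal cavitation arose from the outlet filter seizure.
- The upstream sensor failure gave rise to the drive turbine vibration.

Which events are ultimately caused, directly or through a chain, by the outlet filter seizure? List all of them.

Direct effects: the upstream sensor failure, the seal cavitation, the outlet gearbox blockage, the inlet filter seizure.
2 steps out: the inlet coupling fatigue crack, the turbine rupture, the drive turbine vibration, the upstream actuator seizure.
3 steps out: the coolant bearing vibration.
4 steps out: the outlet compressor wear.
Not reachable from it: the drive compressor stall, the actuator leak.

the coolant bearing vibration, the drive turbine vibration, the inlet coupling fatigue crack, the inlet filter seizure, the outlet compressor wear, the outlet gearbox blockage, the seal cavitation, the turbine rupture, the upstream actuator seizure, the upstream sensor failure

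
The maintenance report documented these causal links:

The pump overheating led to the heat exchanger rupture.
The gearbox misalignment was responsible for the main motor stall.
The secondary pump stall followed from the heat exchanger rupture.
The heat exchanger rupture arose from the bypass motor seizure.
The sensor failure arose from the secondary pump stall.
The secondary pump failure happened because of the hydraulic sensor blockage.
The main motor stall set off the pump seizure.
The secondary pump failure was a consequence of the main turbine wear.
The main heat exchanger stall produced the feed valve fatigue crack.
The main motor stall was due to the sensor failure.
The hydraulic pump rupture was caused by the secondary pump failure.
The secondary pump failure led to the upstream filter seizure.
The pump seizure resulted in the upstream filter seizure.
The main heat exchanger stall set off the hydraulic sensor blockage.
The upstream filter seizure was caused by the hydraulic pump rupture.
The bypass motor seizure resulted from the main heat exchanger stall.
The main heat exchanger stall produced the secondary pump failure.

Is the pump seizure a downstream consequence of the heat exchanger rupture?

Yes

There is a causal chain: the heat exchanger rupture → the secondary pump stall → the sensor failure → the main motor stall → the pump seizure.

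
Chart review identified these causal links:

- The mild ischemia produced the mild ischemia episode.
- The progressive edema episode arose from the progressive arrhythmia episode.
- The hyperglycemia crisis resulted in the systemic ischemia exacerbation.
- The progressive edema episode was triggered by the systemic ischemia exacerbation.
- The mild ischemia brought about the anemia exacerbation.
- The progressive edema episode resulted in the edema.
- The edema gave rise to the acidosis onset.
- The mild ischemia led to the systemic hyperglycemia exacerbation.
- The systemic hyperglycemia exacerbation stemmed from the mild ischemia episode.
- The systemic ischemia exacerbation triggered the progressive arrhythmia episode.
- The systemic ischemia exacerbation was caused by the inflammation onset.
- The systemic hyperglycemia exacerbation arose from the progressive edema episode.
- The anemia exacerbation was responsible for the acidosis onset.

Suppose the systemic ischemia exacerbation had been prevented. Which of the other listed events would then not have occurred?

the edema, the progressive arrhythmia episode, the progressive edema episode

Downstream of the systemic ischemia exacerbation: the progressive arrhythmia episode, the progressive edema episode, the edema, the acidosis onset, the systemic hyperglycemia exacerbation.
Of those, still caused via another path: the acidosis onset, the systemic hyperglycemia exacerbation.
The remainder have no surviving cause.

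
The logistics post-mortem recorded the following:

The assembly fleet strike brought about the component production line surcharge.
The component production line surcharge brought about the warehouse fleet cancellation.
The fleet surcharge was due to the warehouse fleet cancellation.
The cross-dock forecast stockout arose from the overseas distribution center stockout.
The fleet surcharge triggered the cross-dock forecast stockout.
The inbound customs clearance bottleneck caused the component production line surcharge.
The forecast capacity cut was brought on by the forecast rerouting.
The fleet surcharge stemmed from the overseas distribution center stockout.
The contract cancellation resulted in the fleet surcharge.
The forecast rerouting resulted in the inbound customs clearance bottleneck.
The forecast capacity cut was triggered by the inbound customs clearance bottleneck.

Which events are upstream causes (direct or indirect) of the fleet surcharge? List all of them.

the assembly fleet strike, the component production line surcharge, the contract cancellation, the forecast rerouting, the inbound customs clearance bottleneck, the overseas distribution center stockout, the warehouse fleet cancellation

Immediate causes of the fleet surcharge: the warehouse fleet cancellation, the contract cancellation, the overseas distribution center stockout.
Further upstream: the forecast rerouting, the inbound customs clearance bottleneck, the assembly fleet strike, the component production line surcharge.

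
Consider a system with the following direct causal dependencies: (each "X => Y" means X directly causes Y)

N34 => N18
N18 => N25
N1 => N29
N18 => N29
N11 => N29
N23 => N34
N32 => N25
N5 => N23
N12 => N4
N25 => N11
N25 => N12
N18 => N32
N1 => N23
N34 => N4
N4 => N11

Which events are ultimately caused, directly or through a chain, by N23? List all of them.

N11, N12, N18, N25, N29, N32, N34, N4

Direct effects: N34.
2 steps out: N18, N4.
3 steps out: N32, N25, N11, N29.
4 steps out: N12.
Not reachable from it: N1, N5.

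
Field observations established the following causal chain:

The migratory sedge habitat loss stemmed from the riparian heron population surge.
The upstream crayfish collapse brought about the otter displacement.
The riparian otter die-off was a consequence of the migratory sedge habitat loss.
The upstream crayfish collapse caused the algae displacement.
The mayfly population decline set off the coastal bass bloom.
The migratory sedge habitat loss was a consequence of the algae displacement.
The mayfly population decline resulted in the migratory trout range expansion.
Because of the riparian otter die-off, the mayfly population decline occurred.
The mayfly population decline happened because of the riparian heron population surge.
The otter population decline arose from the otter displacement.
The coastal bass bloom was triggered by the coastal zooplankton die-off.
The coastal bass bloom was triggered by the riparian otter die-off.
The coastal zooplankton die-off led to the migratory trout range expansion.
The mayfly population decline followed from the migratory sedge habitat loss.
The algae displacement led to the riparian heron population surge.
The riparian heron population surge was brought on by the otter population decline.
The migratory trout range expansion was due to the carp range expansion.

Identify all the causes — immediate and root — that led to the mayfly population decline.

Immediate causes of the mayfly population decline: the riparian heron population surge, the migratory sedge habitat loss, the riparian otter die-off.
Further upstream: the upstream crayfish collapse, the otter displacement, the otter population decline, the algae displacement.

the algae displacement, the migratory sedge habitat loss, the otter displacement, the otter population decline, the riparian heron population surge, the riparian otter die-off, the upstream crayfish collapse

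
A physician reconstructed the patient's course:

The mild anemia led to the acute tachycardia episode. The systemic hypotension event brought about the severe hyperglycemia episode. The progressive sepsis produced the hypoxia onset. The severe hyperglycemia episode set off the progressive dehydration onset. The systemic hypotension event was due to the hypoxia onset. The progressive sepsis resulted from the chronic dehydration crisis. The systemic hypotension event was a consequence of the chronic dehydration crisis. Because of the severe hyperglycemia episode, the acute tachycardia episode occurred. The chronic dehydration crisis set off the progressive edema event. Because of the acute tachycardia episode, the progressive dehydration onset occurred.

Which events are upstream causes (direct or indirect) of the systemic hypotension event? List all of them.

the chronic dehydration crisis, the hypoxia onset, the progressive sepsis

Immediate causes of the systemic hypotension event: the chronic dehydration crisis, the hypoxia onset.
Further upstream: the progressive sepsis.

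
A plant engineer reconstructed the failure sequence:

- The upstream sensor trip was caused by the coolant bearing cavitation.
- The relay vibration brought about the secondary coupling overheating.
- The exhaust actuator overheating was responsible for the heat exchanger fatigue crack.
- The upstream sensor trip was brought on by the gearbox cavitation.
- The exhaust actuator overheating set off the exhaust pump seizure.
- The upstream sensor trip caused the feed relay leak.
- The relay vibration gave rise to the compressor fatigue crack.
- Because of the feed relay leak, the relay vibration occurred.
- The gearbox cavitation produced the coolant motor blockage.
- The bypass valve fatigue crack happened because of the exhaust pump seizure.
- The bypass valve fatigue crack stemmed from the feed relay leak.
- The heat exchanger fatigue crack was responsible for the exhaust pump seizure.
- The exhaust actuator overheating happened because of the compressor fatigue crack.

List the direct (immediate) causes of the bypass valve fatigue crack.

Upstream contributors include the gearbox cavitation, the coolant bearing cavitation, the upstream sensor trip, the relay vibration, the compressor fatigue crack, the exhaust actuator overheating, the heat exchanger fatigue crack, but only the exhaust pump seizure, the feed relay leak feed directly into the bypass valve fatigue crack.

the exhaust pump seizure, the feed relay leak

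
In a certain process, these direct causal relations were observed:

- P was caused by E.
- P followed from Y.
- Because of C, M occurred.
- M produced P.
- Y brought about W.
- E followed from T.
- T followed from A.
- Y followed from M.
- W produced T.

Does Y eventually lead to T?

Yes

There is a causal chain: Y → W → T.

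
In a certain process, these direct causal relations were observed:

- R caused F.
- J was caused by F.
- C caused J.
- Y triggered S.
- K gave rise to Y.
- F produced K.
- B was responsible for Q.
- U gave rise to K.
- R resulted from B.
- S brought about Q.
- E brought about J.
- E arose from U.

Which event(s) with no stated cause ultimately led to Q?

B, U

Tracing upstream from Q: Q ← B.
A separate upstream branch: Q ← S ← Y ← K ← U.
Each of those chain origins has no stated cause.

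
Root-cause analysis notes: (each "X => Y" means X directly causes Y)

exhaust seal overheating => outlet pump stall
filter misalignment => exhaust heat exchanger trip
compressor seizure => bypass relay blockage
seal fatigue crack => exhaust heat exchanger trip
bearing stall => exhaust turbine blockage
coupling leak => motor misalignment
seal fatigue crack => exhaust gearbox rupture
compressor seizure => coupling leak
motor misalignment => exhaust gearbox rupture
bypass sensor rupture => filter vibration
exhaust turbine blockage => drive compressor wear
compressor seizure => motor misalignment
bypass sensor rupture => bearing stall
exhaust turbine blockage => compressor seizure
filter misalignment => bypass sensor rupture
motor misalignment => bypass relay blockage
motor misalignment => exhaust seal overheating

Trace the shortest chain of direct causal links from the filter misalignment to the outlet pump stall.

the filter misalignment → the bypass sensor rupture → the bearing stall → the exhaust turbine blockage → the compressor seizure → the motor misalignment → the exhaust seal overheating → the outlet pump stall

the filter misalignment → the bypass sensor rupture
the bypass sensor rupture → the bearing stall
the bearing stall → the exhaust turbine blockage
the exhaust turbine blockage → the compressor seizure
the compressor seizure → the motor misalignment
the motor misalignment → the exhaust seal overheating
the exhaust seal overheating → the outlet pump stall
Length: 7 steps.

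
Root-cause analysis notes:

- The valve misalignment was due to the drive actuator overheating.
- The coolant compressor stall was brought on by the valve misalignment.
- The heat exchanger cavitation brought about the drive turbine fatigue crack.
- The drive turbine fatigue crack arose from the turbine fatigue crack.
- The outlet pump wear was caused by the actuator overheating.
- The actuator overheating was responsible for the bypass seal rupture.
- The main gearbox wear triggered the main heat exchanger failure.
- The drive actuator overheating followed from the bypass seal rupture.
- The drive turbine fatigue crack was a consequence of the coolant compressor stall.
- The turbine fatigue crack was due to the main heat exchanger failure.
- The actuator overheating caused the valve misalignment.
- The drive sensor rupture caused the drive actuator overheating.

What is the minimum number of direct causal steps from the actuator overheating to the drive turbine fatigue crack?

3

Shortest chain: the actuator overheating → the valve misalignment → the coolant compressor stall → the drive turbine fatigue crack.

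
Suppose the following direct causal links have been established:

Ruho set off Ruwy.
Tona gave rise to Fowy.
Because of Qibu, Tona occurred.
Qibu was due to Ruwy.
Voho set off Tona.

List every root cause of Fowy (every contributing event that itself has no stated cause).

Ruho, Voho

Tracing upstream from Fowy: Fowy ← Tona ← Qibu ← Ruwy ← Ruho.
A separate upstream branch: Fowy ← Tona ← Voho.
Each of those chain origins has no stated cause.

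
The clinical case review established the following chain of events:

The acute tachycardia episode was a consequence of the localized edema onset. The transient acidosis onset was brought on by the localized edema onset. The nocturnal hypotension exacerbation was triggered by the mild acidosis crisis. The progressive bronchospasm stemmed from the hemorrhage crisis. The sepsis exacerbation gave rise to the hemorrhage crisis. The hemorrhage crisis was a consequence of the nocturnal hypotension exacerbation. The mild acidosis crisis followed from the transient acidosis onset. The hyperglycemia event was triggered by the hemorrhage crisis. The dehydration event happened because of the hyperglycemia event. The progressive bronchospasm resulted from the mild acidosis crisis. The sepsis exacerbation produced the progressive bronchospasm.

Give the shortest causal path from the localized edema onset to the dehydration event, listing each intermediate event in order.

the localized edema onset → the transient acidosis onset
the transient acidosis onset → the mild acidosis crisis
the mild acidosis crisis → the nocturnal hypotension exacerbation
the nocturnal hypotension exacerbation → the hemorrhage crisis
the hemorrhage crisis → the hyperglycemia event
the hyperglycemia event → the dehydration event
Length: 6 steps.

the localized edema onset → the transient acidosis onset → the mild acidosis crisis → the nocturnal hypotension exacerbation → the hemorrhage crisis → the hyperglycemia event → the dehydration event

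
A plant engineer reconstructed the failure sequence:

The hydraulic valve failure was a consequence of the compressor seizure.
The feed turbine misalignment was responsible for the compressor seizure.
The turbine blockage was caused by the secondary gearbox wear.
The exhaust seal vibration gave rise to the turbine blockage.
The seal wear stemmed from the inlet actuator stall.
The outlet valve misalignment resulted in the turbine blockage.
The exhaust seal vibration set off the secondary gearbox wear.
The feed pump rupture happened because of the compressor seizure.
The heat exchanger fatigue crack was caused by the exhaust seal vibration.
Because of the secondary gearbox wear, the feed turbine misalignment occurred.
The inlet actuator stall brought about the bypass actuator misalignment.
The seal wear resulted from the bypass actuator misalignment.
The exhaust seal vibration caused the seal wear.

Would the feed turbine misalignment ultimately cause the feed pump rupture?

There is a causal chain: the feed turbine misalignment → the compressor seizure → the feed pump rupture.

Yes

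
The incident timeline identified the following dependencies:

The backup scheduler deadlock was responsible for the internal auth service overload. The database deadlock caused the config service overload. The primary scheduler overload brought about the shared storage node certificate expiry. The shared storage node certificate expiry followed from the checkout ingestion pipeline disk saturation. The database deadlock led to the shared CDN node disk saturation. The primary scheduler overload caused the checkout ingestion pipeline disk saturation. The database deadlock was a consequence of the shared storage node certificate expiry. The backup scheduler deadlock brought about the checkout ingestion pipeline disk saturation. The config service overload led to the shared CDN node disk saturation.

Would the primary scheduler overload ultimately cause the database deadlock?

Yes

There is a causal chain: the primary scheduler overload → the shared storage node certificate expiry → the database deadlock.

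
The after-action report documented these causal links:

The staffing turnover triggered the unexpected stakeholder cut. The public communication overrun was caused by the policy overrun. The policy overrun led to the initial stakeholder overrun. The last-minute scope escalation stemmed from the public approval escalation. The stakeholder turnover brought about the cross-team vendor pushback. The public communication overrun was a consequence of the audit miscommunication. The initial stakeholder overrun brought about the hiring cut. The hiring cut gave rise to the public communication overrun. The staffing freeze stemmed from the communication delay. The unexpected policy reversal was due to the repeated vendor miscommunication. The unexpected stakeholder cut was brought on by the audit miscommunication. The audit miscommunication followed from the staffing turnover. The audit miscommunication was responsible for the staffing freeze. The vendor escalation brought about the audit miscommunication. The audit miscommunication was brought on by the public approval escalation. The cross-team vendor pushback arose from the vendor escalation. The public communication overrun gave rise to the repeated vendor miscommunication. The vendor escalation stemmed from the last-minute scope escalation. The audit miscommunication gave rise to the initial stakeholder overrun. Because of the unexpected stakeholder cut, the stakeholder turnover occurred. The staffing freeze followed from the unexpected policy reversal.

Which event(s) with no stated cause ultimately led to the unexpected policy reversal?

the policy overrun, the public approval escalation, the staffing turnover

Tracing upstream from the unexpected policy reversal: the unexpected policy reversal ← the repeated vendor miscommunication ← the public communication overrun ← the audit miscommunication ← the public approval escalation.
A separate upstream branch: the unexpected policy reversal ← the repeated vendor miscommunication ← the public communication overrun ← the audit miscommunication ← the staffing turnover.
A separate upstream branch: the unexpected policy reversal ← the repeated vendor miscommunication ← the public communication overrun ← the policy overrun.
Each of those chain origins has no stated cause.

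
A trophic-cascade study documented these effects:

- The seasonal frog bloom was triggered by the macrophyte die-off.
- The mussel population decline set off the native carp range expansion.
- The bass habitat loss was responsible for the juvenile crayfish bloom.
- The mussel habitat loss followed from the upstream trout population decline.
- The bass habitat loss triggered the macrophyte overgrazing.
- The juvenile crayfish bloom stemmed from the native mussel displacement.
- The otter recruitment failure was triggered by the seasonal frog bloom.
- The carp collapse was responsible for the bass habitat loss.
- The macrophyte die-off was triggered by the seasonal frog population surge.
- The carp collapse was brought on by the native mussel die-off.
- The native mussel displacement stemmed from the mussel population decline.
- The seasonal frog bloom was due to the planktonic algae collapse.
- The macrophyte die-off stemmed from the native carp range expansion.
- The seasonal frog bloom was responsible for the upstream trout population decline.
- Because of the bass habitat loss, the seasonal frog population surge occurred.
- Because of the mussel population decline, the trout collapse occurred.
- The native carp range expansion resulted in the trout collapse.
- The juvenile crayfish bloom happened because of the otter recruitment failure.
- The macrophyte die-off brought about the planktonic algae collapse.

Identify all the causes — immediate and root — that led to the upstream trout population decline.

Immediate cause of the upstream trout population decline: the seasonal frog bloom.
Further upstream: the mussel population decline, the native mussel die-off, the carp collapse, the bass habitat loss, the native carp range expansion, the seasonal frog population surge, the macrophyte die-off, the planktonic algae collapse.

the bass habitat loss, the carp collapse, the macrophyte die-off, the mussel population decline, the native carp range expansion, the native mussel die-off, the planktonic algae collapse, the seasonal frog bloom, the seasonal frog population surge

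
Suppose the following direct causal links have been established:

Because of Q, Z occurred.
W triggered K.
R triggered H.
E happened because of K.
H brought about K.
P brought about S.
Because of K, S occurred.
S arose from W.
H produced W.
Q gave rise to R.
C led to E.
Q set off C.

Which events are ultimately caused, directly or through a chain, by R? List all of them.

E, H, K, S, W

Direct effects: H.
2 steps out: W, K.
3 steps out: E, S.
Not reachable from it: Q, P, Z, C.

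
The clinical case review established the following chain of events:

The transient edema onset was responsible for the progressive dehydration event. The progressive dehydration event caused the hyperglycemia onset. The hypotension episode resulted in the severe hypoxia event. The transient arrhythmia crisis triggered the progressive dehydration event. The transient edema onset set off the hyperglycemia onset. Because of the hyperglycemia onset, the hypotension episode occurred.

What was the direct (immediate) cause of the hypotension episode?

Upstream contributors include the transient arrhythmia crisis, the transient edema onset, the progressive dehydration event, but only the hyperglycemia onset feeds directly into the hypotension episode.

the hyperglycemia onset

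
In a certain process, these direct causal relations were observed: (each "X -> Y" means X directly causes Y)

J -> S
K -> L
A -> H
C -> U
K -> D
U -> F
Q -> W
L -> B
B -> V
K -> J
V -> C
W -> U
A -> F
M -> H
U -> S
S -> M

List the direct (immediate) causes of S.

Upstream contributors include Q, K, L, B, V, W, C, but only J, U feed directly into S.

J, U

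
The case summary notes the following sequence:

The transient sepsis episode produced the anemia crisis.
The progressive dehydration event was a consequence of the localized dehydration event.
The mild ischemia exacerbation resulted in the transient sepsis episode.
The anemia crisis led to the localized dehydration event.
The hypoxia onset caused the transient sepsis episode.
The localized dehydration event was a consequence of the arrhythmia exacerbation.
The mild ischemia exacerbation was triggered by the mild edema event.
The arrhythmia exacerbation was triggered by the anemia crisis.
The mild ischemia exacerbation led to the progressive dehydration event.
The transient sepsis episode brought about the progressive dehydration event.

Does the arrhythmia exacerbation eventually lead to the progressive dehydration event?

Yes

There is a causal chain: the arrhythmia exacerbation → the localized dehydration event → the progressive dehydration event.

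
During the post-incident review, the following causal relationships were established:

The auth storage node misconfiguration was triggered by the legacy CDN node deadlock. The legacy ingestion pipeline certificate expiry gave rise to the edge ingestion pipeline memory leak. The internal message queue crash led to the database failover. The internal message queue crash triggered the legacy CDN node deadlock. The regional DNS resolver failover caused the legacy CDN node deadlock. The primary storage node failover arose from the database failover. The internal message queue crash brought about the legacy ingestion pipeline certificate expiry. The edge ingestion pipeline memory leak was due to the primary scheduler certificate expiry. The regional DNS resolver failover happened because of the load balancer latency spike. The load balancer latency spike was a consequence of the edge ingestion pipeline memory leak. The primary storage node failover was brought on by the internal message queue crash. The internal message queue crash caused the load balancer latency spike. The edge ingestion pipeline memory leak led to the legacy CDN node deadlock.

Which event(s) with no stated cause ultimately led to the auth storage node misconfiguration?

Tracing upstream from the auth storage node misconfiguration: the auth storage node misconfiguration ← the legacy CDN node deadlock ← the internal message queue crash.
A separate upstream branch: the auth storage node misconfiguration ← the legacy CDN node deadlock ← the edge ingestion pipeline memory leak ← the primary scheduler certificate expiry.
Each of those chain origins has no stated cause.

the internal message queue crash, the primary scheduler certificate expiry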